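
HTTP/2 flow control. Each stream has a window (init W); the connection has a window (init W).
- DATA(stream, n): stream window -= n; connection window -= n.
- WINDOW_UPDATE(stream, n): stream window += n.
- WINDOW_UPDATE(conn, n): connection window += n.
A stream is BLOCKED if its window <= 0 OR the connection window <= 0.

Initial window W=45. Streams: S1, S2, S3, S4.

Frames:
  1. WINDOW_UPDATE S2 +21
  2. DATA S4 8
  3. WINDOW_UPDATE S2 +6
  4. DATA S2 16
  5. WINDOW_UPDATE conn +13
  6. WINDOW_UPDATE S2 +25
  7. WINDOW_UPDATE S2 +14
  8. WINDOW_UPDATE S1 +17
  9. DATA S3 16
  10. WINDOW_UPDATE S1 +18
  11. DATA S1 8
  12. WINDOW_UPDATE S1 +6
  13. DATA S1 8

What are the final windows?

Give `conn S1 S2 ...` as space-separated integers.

Answer: 2 70 95 29 37

Derivation:
Op 1: conn=45 S1=45 S2=66 S3=45 S4=45 blocked=[]
Op 2: conn=37 S1=45 S2=66 S3=45 S4=37 blocked=[]
Op 3: conn=37 S1=45 S2=72 S3=45 S4=37 blocked=[]
Op 4: conn=21 S1=45 S2=56 S3=45 S4=37 blocked=[]
Op 5: conn=34 S1=45 S2=56 S3=45 S4=37 blocked=[]
Op 6: conn=34 S1=45 S2=81 S3=45 S4=37 blocked=[]
Op 7: conn=34 S1=45 S2=95 S3=45 S4=37 blocked=[]
Op 8: conn=34 S1=62 S2=95 S3=45 S4=37 blocked=[]
Op 9: conn=18 S1=62 S2=95 S3=29 S4=37 blocked=[]
Op 10: conn=18 S1=80 S2=95 S3=29 S4=37 blocked=[]
Op 11: conn=10 S1=72 S2=95 S3=29 S4=37 blocked=[]
Op 12: conn=10 S1=78 S2=95 S3=29 S4=37 blocked=[]
Op 13: conn=2 S1=70 S2=95 S3=29 S4=37 blocked=[]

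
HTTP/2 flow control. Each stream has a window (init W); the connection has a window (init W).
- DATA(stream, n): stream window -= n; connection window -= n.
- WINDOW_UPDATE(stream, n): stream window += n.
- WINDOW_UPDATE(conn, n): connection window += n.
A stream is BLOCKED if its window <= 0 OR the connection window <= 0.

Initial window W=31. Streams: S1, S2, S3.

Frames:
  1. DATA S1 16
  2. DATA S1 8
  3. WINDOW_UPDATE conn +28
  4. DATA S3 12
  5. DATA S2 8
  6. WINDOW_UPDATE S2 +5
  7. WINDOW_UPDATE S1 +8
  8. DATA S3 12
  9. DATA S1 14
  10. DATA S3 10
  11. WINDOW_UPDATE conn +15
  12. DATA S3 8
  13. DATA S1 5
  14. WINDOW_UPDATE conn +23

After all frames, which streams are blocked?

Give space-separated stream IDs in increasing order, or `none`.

Answer: S1 S3

Derivation:
Op 1: conn=15 S1=15 S2=31 S3=31 blocked=[]
Op 2: conn=7 S1=7 S2=31 S3=31 blocked=[]
Op 3: conn=35 S1=7 S2=31 S3=31 blocked=[]
Op 4: conn=23 S1=7 S2=31 S3=19 blocked=[]
Op 5: conn=15 S1=7 S2=23 S3=19 blocked=[]
Op 6: conn=15 S1=7 S2=28 S3=19 blocked=[]
Op 7: conn=15 S1=15 S2=28 S3=19 blocked=[]
Op 8: conn=3 S1=15 S2=28 S3=7 blocked=[]
Op 9: conn=-11 S1=1 S2=28 S3=7 blocked=[1, 2, 3]
Op 10: conn=-21 S1=1 S2=28 S3=-3 blocked=[1, 2, 3]
Op 11: conn=-6 S1=1 S2=28 S3=-3 blocked=[1, 2, 3]
Op 12: conn=-14 S1=1 S2=28 S3=-11 blocked=[1, 2, 3]
Op 13: conn=-19 S1=-4 S2=28 S3=-11 blocked=[1, 2, 3]
Op 14: conn=4 S1=-4 S2=28 S3=-11 blocked=[1, 3]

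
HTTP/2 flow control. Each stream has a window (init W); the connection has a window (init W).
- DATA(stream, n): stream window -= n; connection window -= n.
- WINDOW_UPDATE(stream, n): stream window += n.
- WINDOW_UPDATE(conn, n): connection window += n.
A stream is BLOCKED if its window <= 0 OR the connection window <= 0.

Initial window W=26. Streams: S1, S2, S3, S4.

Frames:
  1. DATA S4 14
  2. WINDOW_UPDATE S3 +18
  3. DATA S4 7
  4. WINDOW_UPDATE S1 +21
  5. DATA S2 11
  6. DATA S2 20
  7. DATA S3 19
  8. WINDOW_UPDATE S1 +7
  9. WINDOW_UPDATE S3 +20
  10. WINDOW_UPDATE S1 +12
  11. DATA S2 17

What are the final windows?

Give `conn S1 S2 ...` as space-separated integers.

Op 1: conn=12 S1=26 S2=26 S3=26 S4=12 blocked=[]
Op 2: conn=12 S1=26 S2=26 S3=44 S4=12 blocked=[]
Op 3: conn=5 S1=26 S2=26 S3=44 S4=5 blocked=[]
Op 4: conn=5 S1=47 S2=26 S3=44 S4=5 blocked=[]
Op 5: conn=-6 S1=47 S2=15 S3=44 S4=5 blocked=[1, 2, 3, 4]
Op 6: conn=-26 S1=47 S2=-5 S3=44 S4=5 blocked=[1, 2, 3, 4]
Op 7: conn=-45 S1=47 S2=-5 S3=25 S4=5 blocked=[1, 2, 3, 4]
Op 8: conn=-45 S1=54 S2=-5 S3=25 S4=5 blocked=[1, 2, 3, 4]
Op 9: conn=-45 S1=54 S2=-5 S3=45 S4=5 blocked=[1, 2, 3, 4]
Op 10: conn=-45 S1=66 S2=-5 S3=45 S4=5 blocked=[1, 2, 3, 4]
Op 11: conn=-62 S1=66 S2=-22 S3=45 S4=5 blocked=[1, 2, 3, 4]

Answer: -62 66 -22 45 5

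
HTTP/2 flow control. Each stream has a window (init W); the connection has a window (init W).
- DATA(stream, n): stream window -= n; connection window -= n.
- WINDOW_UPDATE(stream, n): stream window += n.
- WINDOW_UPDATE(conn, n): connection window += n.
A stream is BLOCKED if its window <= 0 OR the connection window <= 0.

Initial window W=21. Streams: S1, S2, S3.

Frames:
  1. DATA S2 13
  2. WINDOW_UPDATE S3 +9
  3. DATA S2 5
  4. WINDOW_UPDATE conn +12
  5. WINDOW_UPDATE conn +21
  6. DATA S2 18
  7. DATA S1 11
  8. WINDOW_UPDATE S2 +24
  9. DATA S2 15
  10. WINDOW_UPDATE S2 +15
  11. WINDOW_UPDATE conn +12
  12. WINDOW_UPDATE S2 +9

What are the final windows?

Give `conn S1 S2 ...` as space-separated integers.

Answer: 4 10 18 30

Derivation:
Op 1: conn=8 S1=21 S2=8 S3=21 blocked=[]
Op 2: conn=8 S1=21 S2=8 S3=30 blocked=[]
Op 3: conn=3 S1=21 S2=3 S3=30 blocked=[]
Op 4: conn=15 S1=21 S2=3 S3=30 blocked=[]
Op 5: conn=36 S1=21 S2=3 S3=30 blocked=[]
Op 6: conn=18 S1=21 S2=-15 S3=30 blocked=[2]
Op 7: conn=7 S1=10 S2=-15 S3=30 blocked=[2]
Op 8: conn=7 S1=10 S2=9 S3=30 blocked=[]
Op 9: conn=-8 S1=10 S2=-6 S3=30 blocked=[1, 2, 3]
Op 10: conn=-8 S1=10 S2=9 S3=30 blocked=[1, 2, 3]
Op 11: conn=4 S1=10 S2=9 S3=30 blocked=[]
Op 12: conn=4 S1=10 S2=18 S3=30 blocked=[]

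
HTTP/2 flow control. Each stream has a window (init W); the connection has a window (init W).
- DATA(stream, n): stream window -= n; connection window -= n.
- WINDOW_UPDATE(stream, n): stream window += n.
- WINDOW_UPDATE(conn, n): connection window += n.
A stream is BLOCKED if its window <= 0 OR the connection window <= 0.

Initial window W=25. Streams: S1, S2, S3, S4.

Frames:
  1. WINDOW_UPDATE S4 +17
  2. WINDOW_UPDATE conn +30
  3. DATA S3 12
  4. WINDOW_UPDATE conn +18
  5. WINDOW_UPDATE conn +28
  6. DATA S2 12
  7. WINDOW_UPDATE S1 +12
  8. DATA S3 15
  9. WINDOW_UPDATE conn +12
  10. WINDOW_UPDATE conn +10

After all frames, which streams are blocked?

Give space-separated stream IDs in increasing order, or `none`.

Op 1: conn=25 S1=25 S2=25 S3=25 S4=42 blocked=[]
Op 2: conn=55 S1=25 S2=25 S3=25 S4=42 blocked=[]
Op 3: conn=43 S1=25 S2=25 S3=13 S4=42 blocked=[]
Op 4: conn=61 S1=25 S2=25 S3=13 S4=42 blocked=[]
Op 5: conn=89 S1=25 S2=25 S3=13 S4=42 blocked=[]
Op 6: conn=77 S1=25 S2=13 S3=13 S4=42 blocked=[]
Op 7: conn=77 S1=37 S2=13 S3=13 S4=42 blocked=[]
Op 8: conn=62 S1=37 S2=13 S3=-2 S4=42 blocked=[3]
Op 9: conn=74 S1=37 S2=13 S3=-2 S4=42 blocked=[3]
Op 10: conn=84 S1=37 S2=13 S3=-2 S4=42 blocked=[3]

Answer: S3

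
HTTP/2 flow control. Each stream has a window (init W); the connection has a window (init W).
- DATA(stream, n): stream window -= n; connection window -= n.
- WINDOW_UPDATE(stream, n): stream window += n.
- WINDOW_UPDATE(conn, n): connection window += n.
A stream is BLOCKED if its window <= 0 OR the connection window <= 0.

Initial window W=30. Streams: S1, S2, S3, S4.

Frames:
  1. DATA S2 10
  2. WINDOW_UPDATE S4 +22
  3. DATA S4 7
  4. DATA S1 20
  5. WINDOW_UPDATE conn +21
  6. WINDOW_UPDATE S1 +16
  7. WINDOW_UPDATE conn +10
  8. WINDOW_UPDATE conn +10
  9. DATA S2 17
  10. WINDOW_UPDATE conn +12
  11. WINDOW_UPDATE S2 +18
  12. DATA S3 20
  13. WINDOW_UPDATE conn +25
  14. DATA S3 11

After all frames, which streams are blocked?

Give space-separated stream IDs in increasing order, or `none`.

Op 1: conn=20 S1=30 S2=20 S3=30 S4=30 blocked=[]
Op 2: conn=20 S1=30 S2=20 S3=30 S4=52 blocked=[]
Op 3: conn=13 S1=30 S2=20 S3=30 S4=45 blocked=[]
Op 4: conn=-7 S1=10 S2=20 S3=30 S4=45 blocked=[1, 2, 3, 4]
Op 5: conn=14 S1=10 S2=20 S3=30 S4=45 blocked=[]
Op 6: conn=14 S1=26 S2=20 S3=30 S4=45 blocked=[]
Op 7: conn=24 S1=26 S2=20 S3=30 S4=45 blocked=[]
Op 8: conn=34 S1=26 S2=20 S3=30 S4=45 blocked=[]
Op 9: conn=17 S1=26 S2=3 S3=30 S4=45 blocked=[]
Op 10: conn=29 S1=26 S2=3 S3=30 S4=45 blocked=[]
Op 11: conn=29 S1=26 S2=21 S3=30 S4=45 blocked=[]
Op 12: conn=9 S1=26 S2=21 S3=10 S4=45 blocked=[]
Op 13: conn=34 S1=26 S2=21 S3=10 S4=45 blocked=[]
Op 14: conn=23 S1=26 S2=21 S3=-1 S4=45 blocked=[3]

Answer: S3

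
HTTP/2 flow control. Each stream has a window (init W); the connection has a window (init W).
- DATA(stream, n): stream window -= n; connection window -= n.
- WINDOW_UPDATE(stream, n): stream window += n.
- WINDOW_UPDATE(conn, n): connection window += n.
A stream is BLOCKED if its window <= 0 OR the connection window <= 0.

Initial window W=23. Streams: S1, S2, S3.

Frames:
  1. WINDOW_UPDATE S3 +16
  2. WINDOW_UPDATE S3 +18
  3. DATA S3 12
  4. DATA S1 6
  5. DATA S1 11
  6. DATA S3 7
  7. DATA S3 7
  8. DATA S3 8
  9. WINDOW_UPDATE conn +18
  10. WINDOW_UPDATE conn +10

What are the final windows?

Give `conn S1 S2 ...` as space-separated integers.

Answer: 0 6 23 23

Derivation:
Op 1: conn=23 S1=23 S2=23 S3=39 blocked=[]
Op 2: conn=23 S1=23 S2=23 S3=57 blocked=[]
Op 3: conn=11 S1=23 S2=23 S3=45 blocked=[]
Op 4: conn=5 S1=17 S2=23 S3=45 blocked=[]
Op 5: conn=-6 S1=6 S2=23 S3=45 blocked=[1, 2, 3]
Op 6: conn=-13 S1=6 S2=23 S3=38 blocked=[1, 2, 3]
Op 7: conn=-20 S1=6 S2=23 S3=31 blocked=[1, 2, 3]
Op 8: conn=-28 S1=6 S2=23 S3=23 blocked=[1, 2, 3]
Op 9: conn=-10 S1=6 S2=23 S3=23 blocked=[1, 2, 3]
Op 10: conn=0 S1=6 S2=23 S3=23 blocked=[1, 2, 3]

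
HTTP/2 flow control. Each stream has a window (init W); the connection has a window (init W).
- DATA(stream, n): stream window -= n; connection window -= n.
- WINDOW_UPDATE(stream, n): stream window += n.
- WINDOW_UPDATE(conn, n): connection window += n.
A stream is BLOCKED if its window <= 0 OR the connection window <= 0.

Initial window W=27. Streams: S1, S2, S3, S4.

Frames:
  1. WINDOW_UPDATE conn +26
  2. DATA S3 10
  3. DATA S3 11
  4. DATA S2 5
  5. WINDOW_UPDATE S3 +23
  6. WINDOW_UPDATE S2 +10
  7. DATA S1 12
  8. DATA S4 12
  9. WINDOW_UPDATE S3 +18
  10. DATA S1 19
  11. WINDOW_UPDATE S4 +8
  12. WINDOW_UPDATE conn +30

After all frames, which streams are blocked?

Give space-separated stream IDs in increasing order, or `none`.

Op 1: conn=53 S1=27 S2=27 S3=27 S4=27 blocked=[]
Op 2: conn=43 S1=27 S2=27 S3=17 S4=27 blocked=[]
Op 3: conn=32 S1=27 S2=27 S3=6 S4=27 blocked=[]
Op 4: conn=27 S1=27 S2=22 S3=6 S4=27 blocked=[]
Op 5: conn=27 S1=27 S2=22 S3=29 S4=27 blocked=[]
Op 6: conn=27 S1=27 S2=32 S3=29 S4=27 blocked=[]
Op 7: conn=15 S1=15 S2=32 S3=29 S4=27 blocked=[]
Op 8: conn=3 S1=15 S2=32 S3=29 S4=15 blocked=[]
Op 9: conn=3 S1=15 S2=32 S3=47 S4=15 blocked=[]
Op 10: conn=-16 S1=-4 S2=32 S3=47 S4=15 blocked=[1, 2, 3, 4]
Op 11: conn=-16 S1=-4 S2=32 S3=47 S4=23 blocked=[1, 2, 3, 4]
Op 12: conn=14 S1=-4 S2=32 S3=47 S4=23 blocked=[1]

Answer: S1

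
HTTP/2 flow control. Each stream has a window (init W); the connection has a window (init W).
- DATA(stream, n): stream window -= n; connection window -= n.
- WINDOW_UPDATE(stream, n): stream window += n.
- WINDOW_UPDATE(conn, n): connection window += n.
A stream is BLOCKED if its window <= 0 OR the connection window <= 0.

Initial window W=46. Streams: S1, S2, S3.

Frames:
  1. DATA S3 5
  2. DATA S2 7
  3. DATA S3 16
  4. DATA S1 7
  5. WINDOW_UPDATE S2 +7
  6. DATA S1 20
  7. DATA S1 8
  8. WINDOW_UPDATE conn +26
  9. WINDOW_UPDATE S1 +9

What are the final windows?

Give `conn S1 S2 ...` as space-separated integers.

Op 1: conn=41 S1=46 S2=46 S3=41 blocked=[]
Op 2: conn=34 S1=46 S2=39 S3=41 blocked=[]
Op 3: conn=18 S1=46 S2=39 S3=25 blocked=[]
Op 4: conn=11 S1=39 S2=39 S3=25 blocked=[]
Op 5: conn=11 S1=39 S2=46 S3=25 blocked=[]
Op 6: conn=-9 S1=19 S2=46 S3=25 blocked=[1, 2, 3]
Op 7: conn=-17 S1=11 S2=46 S3=25 blocked=[1, 2, 3]
Op 8: conn=9 S1=11 S2=46 S3=25 blocked=[]
Op 9: conn=9 S1=20 S2=46 S3=25 blocked=[]

Answer: 9 20 46 25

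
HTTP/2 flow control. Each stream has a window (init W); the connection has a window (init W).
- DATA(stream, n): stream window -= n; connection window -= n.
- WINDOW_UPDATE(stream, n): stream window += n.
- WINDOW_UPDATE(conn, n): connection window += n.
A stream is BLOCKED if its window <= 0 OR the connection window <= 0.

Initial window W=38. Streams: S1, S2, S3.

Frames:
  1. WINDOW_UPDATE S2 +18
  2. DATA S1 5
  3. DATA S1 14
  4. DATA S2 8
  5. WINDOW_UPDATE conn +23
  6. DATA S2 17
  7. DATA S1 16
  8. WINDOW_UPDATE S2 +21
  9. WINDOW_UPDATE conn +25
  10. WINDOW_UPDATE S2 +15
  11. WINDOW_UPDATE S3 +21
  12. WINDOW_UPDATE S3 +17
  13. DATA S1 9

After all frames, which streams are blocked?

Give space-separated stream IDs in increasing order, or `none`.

Answer: S1

Derivation:
Op 1: conn=38 S1=38 S2=56 S3=38 blocked=[]
Op 2: conn=33 S1=33 S2=56 S3=38 blocked=[]
Op 3: conn=19 S1=19 S2=56 S3=38 blocked=[]
Op 4: conn=11 S1=19 S2=48 S3=38 blocked=[]
Op 5: conn=34 S1=19 S2=48 S3=38 blocked=[]
Op 6: conn=17 S1=19 S2=31 S3=38 blocked=[]
Op 7: conn=1 S1=3 S2=31 S3=38 blocked=[]
Op 8: conn=1 S1=3 S2=52 S3=38 blocked=[]
Op 9: conn=26 S1=3 S2=52 S3=38 blocked=[]
Op 10: conn=26 S1=3 S2=67 S3=38 blocked=[]
Op 11: conn=26 S1=3 S2=67 S3=59 blocked=[]
Op 12: conn=26 S1=3 S2=67 S3=76 blocked=[]
Op 13: conn=17 S1=-6 S2=67 S3=76 blocked=[1]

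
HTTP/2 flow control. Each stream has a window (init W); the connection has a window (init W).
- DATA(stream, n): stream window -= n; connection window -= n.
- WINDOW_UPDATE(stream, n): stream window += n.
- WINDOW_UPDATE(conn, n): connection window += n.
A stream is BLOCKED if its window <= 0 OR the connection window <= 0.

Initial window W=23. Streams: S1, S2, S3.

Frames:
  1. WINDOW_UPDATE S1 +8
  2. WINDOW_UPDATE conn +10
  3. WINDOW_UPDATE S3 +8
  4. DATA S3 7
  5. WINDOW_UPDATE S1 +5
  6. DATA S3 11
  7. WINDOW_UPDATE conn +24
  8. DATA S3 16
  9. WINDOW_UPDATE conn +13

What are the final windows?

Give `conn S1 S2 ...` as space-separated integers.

Answer: 36 36 23 -3

Derivation:
Op 1: conn=23 S1=31 S2=23 S3=23 blocked=[]
Op 2: conn=33 S1=31 S2=23 S3=23 blocked=[]
Op 3: conn=33 S1=31 S2=23 S3=31 blocked=[]
Op 4: conn=26 S1=31 S2=23 S3=24 blocked=[]
Op 5: conn=26 S1=36 S2=23 S3=24 blocked=[]
Op 6: conn=15 S1=36 S2=23 S3=13 blocked=[]
Op 7: conn=39 S1=36 S2=23 S3=13 blocked=[]
Op 8: conn=23 S1=36 S2=23 S3=-3 blocked=[3]
Op 9: conn=36 S1=36 S2=23 S3=-3 blocked=[3]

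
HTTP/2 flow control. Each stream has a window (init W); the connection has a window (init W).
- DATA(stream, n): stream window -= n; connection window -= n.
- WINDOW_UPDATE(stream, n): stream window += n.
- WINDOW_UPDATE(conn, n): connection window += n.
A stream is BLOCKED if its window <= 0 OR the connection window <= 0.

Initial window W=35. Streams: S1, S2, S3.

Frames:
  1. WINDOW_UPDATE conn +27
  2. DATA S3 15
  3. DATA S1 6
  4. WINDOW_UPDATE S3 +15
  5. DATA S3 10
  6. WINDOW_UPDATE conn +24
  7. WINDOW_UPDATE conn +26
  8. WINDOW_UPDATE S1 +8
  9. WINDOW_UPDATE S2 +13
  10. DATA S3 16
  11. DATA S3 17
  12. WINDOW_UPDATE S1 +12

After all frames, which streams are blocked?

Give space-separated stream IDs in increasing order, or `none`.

Answer: S3

Derivation:
Op 1: conn=62 S1=35 S2=35 S3=35 blocked=[]
Op 2: conn=47 S1=35 S2=35 S3=20 blocked=[]
Op 3: conn=41 S1=29 S2=35 S3=20 blocked=[]
Op 4: conn=41 S1=29 S2=35 S3=35 blocked=[]
Op 5: conn=31 S1=29 S2=35 S3=25 blocked=[]
Op 6: conn=55 S1=29 S2=35 S3=25 blocked=[]
Op 7: conn=81 S1=29 S2=35 S3=25 blocked=[]
Op 8: conn=81 S1=37 S2=35 S3=25 blocked=[]
Op 9: conn=81 S1=37 S2=48 S3=25 blocked=[]
Op 10: conn=65 S1=37 S2=48 S3=9 blocked=[]
Op 11: conn=48 S1=37 S2=48 S3=-8 blocked=[3]
Op 12: conn=48 S1=49 S2=48 S3=-8 blocked=[3]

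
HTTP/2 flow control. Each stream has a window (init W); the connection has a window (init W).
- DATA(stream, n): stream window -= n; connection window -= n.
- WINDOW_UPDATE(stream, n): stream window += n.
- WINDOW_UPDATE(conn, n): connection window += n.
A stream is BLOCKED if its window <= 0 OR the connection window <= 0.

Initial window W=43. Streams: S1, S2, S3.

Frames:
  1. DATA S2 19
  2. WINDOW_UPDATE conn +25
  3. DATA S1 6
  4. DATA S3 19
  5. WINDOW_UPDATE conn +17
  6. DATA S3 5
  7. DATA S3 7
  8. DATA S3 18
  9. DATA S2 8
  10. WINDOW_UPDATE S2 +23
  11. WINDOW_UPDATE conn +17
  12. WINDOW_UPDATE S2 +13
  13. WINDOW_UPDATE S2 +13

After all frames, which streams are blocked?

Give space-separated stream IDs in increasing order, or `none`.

Answer: S3

Derivation:
Op 1: conn=24 S1=43 S2=24 S3=43 blocked=[]
Op 2: conn=49 S1=43 S2=24 S3=43 blocked=[]
Op 3: conn=43 S1=37 S2=24 S3=43 blocked=[]
Op 4: conn=24 S1=37 S2=24 S3=24 blocked=[]
Op 5: conn=41 S1=37 S2=24 S3=24 blocked=[]
Op 6: conn=36 S1=37 S2=24 S3=19 blocked=[]
Op 7: conn=29 S1=37 S2=24 S3=12 blocked=[]
Op 8: conn=11 S1=37 S2=24 S3=-6 blocked=[3]
Op 9: conn=3 S1=37 S2=16 S3=-6 blocked=[3]
Op 10: conn=3 S1=37 S2=39 S3=-6 blocked=[3]
Op 11: conn=20 S1=37 S2=39 S3=-6 blocked=[3]
Op 12: conn=20 S1=37 S2=52 S3=-6 blocked=[3]
Op 13: conn=20 S1=37 S2=65 S3=-6 blocked=[3]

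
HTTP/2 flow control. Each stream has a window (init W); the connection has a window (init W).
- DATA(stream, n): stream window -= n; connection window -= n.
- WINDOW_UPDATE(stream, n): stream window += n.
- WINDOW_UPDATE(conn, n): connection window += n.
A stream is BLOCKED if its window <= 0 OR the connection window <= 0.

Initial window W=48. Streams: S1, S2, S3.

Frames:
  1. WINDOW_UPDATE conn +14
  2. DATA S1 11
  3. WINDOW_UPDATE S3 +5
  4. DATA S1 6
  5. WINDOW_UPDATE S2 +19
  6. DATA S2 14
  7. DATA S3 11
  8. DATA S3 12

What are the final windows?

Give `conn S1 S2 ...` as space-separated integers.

Op 1: conn=62 S1=48 S2=48 S3=48 blocked=[]
Op 2: conn=51 S1=37 S2=48 S3=48 blocked=[]
Op 3: conn=51 S1=37 S2=48 S3=53 blocked=[]
Op 4: conn=45 S1=31 S2=48 S3=53 blocked=[]
Op 5: conn=45 S1=31 S2=67 S3=53 blocked=[]
Op 6: conn=31 S1=31 S2=53 S3=53 blocked=[]
Op 7: conn=20 S1=31 S2=53 S3=42 blocked=[]
Op 8: conn=8 S1=31 S2=53 S3=30 blocked=[]

Answer: 8 31 53 30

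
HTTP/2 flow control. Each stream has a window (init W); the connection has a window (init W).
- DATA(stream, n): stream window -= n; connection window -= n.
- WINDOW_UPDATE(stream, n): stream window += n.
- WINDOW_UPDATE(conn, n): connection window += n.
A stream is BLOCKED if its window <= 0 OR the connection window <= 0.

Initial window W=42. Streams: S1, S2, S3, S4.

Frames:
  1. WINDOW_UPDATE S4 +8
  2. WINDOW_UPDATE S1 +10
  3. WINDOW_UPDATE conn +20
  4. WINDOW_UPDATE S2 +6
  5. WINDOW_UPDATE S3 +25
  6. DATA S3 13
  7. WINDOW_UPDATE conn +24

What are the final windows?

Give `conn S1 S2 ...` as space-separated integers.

Answer: 73 52 48 54 50

Derivation:
Op 1: conn=42 S1=42 S2=42 S3=42 S4=50 blocked=[]
Op 2: conn=42 S1=52 S2=42 S3=42 S4=50 blocked=[]
Op 3: conn=62 S1=52 S2=42 S3=42 S4=50 blocked=[]
Op 4: conn=62 S1=52 S2=48 S3=42 S4=50 blocked=[]
Op 5: conn=62 S1=52 S2=48 S3=67 S4=50 blocked=[]
Op 6: conn=49 S1=52 S2=48 S3=54 S4=50 blocked=[]
Op 7: conn=73 S1=52 S2=48 S3=54 S4=50 blocked=[]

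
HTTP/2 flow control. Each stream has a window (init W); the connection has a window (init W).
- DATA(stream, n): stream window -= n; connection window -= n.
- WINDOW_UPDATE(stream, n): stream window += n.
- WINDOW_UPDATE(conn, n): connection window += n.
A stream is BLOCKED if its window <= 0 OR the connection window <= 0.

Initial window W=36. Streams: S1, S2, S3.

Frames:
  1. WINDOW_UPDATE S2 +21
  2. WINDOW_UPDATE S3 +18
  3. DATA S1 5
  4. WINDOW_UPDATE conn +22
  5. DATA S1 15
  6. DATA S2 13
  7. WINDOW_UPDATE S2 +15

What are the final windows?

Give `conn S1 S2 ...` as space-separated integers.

Op 1: conn=36 S1=36 S2=57 S3=36 blocked=[]
Op 2: conn=36 S1=36 S2=57 S3=54 blocked=[]
Op 3: conn=31 S1=31 S2=57 S3=54 blocked=[]
Op 4: conn=53 S1=31 S2=57 S3=54 blocked=[]
Op 5: conn=38 S1=16 S2=57 S3=54 blocked=[]
Op 6: conn=25 S1=16 S2=44 S3=54 blocked=[]
Op 7: conn=25 S1=16 S2=59 S3=54 blocked=[]

Answer: 25 16 59 54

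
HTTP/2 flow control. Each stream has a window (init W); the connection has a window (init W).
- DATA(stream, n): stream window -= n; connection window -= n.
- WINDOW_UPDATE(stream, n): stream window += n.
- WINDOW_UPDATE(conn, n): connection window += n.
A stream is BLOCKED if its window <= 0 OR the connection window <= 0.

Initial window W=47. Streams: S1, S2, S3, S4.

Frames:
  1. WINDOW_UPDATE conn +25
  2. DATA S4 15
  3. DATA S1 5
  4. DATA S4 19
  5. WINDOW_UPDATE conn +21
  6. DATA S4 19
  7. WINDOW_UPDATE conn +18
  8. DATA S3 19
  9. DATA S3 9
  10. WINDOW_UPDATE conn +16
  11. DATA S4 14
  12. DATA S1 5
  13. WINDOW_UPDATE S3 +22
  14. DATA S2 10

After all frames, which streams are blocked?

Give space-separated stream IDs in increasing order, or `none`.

Answer: S4

Derivation:
Op 1: conn=72 S1=47 S2=47 S3=47 S4=47 blocked=[]
Op 2: conn=57 S1=47 S2=47 S3=47 S4=32 blocked=[]
Op 3: conn=52 S1=42 S2=47 S3=47 S4=32 blocked=[]
Op 4: conn=33 S1=42 S2=47 S3=47 S4=13 blocked=[]
Op 5: conn=54 S1=42 S2=47 S3=47 S4=13 blocked=[]
Op 6: conn=35 S1=42 S2=47 S3=47 S4=-6 blocked=[4]
Op 7: conn=53 S1=42 S2=47 S3=47 S4=-6 blocked=[4]
Op 8: conn=34 S1=42 S2=47 S3=28 S4=-6 blocked=[4]
Op 9: conn=25 S1=42 S2=47 S3=19 S4=-6 blocked=[4]
Op 10: conn=41 S1=42 S2=47 S3=19 S4=-6 blocked=[4]
Op 11: conn=27 S1=42 S2=47 S3=19 S4=-20 blocked=[4]
Op 12: conn=22 S1=37 S2=47 S3=19 S4=-20 blocked=[4]
Op 13: conn=22 S1=37 S2=47 S3=41 S4=-20 blocked=[4]
Op 14: conn=12 S1=37 S2=37 S3=41 S4=-20 blocked=[4]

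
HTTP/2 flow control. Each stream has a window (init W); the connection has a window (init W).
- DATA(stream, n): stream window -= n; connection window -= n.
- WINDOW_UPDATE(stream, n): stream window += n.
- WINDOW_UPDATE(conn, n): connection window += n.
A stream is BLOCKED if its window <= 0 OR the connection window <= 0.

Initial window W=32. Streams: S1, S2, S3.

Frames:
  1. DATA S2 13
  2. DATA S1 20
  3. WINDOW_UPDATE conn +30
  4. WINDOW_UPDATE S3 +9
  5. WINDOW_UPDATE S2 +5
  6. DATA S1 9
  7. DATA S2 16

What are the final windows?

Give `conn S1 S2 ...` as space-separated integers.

Answer: 4 3 8 41

Derivation:
Op 1: conn=19 S1=32 S2=19 S3=32 blocked=[]
Op 2: conn=-1 S1=12 S2=19 S3=32 blocked=[1, 2, 3]
Op 3: conn=29 S1=12 S2=19 S3=32 blocked=[]
Op 4: conn=29 S1=12 S2=19 S3=41 blocked=[]
Op 5: conn=29 S1=12 S2=24 S3=41 blocked=[]
Op 6: conn=20 S1=3 S2=24 S3=41 blocked=[]
Op 7: conn=4 S1=3 S2=8 S3=41 blocked=[]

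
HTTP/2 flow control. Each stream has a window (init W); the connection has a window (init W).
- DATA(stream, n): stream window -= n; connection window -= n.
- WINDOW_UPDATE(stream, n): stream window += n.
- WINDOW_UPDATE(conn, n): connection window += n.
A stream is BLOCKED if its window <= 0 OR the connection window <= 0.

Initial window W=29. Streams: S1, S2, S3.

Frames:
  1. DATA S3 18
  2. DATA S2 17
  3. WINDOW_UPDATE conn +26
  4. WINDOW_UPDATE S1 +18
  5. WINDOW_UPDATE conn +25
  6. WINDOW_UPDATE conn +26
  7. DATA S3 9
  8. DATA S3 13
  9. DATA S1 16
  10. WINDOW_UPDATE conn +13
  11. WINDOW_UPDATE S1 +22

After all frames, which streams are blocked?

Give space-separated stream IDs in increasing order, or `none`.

Answer: S3

Derivation:
Op 1: conn=11 S1=29 S2=29 S3=11 blocked=[]
Op 2: conn=-6 S1=29 S2=12 S3=11 blocked=[1, 2, 3]
Op 3: conn=20 S1=29 S2=12 S3=11 blocked=[]
Op 4: conn=20 S1=47 S2=12 S3=11 blocked=[]
Op 5: conn=45 S1=47 S2=12 S3=11 blocked=[]
Op 6: conn=71 S1=47 S2=12 S3=11 blocked=[]
Op 7: conn=62 S1=47 S2=12 S3=2 blocked=[]
Op 8: conn=49 S1=47 S2=12 S3=-11 blocked=[3]
Op 9: conn=33 S1=31 S2=12 S3=-11 blocked=[3]
Op 10: conn=46 S1=31 S2=12 S3=-11 blocked=[3]
Op 11: conn=46 S1=53 S2=12 S3=-11 blocked=[3]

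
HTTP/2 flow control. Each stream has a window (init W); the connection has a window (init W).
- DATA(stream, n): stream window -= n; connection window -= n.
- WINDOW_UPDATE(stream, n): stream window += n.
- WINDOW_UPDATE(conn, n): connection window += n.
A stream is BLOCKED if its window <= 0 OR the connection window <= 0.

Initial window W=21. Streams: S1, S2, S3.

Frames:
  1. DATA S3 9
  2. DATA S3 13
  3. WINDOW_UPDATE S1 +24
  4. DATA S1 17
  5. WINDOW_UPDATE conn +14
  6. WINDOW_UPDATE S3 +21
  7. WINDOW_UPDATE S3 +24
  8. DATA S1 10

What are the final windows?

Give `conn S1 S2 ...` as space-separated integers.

Answer: -14 18 21 44

Derivation:
Op 1: conn=12 S1=21 S2=21 S3=12 blocked=[]
Op 2: conn=-1 S1=21 S2=21 S3=-1 blocked=[1, 2, 3]
Op 3: conn=-1 S1=45 S2=21 S3=-1 blocked=[1, 2, 3]
Op 4: conn=-18 S1=28 S2=21 S3=-1 blocked=[1, 2, 3]
Op 5: conn=-4 S1=28 S2=21 S3=-1 blocked=[1, 2, 3]
Op 6: conn=-4 S1=28 S2=21 S3=20 blocked=[1, 2, 3]
Op 7: conn=-4 S1=28 S2=21 S3=44 blocked=[1, 2, 3]
Op 8: conn=-14 S1=18 S2=21 S3=44 blocked=[1, 2, 3]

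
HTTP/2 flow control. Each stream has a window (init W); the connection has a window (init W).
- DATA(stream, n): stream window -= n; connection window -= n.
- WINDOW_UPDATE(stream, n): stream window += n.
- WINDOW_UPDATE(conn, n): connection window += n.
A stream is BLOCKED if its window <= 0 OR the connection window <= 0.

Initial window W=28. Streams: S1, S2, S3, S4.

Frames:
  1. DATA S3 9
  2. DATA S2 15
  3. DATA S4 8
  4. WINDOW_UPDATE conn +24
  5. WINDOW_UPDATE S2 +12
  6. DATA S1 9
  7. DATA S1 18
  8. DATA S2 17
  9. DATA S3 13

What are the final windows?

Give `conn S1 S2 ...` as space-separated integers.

Answer: -37 1 8 6 20

Derivation:
Op 1: conn=19 S1=28 S2=28 S3=19 S4=28 blocked=[]
Op 2: conn=4 S1=28 S2=13 S3=19 S4=28 blocked=[]
Op 3: conn=-4 S1=28 S2=13 S3=19 S4=20 blocked=[1, 2, 3, 4]
Op 4: conn=20 S1=28 S2=13 S3=19 S4=20 blocked=[]
Op 5: conn=20 S1=28 S2=25 S3=19 S4=20 blocked=[]
Op 6: conn=11 S1=19 S2=25 S3=19 S4=20 blocked=[]
Op 7: conn=-7 S1=1 S2=25 S3=19 S4=20 blocked=[1, 2, 3, 4]
Op 8: conn=-24 S1=1 S2=8 S3=19 S4=20 blocked=[1, 2, 3, 4]
Op 9: conn=-37 S1=1 S2=8 S3=6 S4=20 blocked=[1, 2, 3, 4]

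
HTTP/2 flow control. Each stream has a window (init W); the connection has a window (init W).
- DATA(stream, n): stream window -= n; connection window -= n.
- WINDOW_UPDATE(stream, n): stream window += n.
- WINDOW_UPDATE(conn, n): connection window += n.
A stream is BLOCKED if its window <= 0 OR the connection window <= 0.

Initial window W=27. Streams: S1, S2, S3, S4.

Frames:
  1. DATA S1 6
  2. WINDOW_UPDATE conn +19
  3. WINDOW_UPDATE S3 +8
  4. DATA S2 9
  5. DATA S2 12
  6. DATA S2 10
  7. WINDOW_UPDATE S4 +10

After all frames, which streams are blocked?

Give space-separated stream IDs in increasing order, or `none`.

Answer: S2

Derivation:
Op 1: conn=21 S1=21 S2=27 S3=27 S4=27 blocked=[]
Op 2: conn=40 S1=21 S2=27 S3=27 S4=27 blocked=[]
Op 3: conn=40 S1=21 S2=27 S3=35 S4=27 blocked=[]
Op 4: conn=31 S1=21 S2=18 S3=35 S4=27 blocked=[]
Op 5: conn=19 S1=21 S2=6 S3=35 S4=27 blocked=[]
Op 6: conn=9 S1=21 S2=-4 S3=35 S4=27 blocked=[2]
Op 7: conn=9 S1=21 S2=-4 S3=35 S4=37 blocked=[2]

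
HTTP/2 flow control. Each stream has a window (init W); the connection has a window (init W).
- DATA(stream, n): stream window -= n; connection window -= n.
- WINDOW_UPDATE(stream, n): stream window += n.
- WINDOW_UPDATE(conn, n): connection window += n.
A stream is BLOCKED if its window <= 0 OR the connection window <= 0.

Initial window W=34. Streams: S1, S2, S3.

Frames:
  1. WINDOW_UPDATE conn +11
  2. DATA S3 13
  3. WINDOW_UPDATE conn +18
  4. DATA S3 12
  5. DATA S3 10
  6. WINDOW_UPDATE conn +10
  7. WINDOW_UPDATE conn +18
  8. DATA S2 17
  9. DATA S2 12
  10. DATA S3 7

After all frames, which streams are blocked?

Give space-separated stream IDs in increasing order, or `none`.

Answer: S3

Derivation:
Op 1: conn=45 S1=34 S2=34 S3=34 blocked=[]
Op 2: conn=32 S1=34 S2=34 S3=21 blocked=[]
Op 3: conn=50 S1=34 S2=34 S3=21 blocked=[]
Op 4: conn=38 S1=34 S2=34 S3=9 blocked=[]
Op 5: conn=28 S1=34 S2=34 S3=-1 blocked=[3]
Op 6: conn=38 S1=34 S2=34 S3=-1 blocked=[3]
Op 7: conn=56 S1=34 S2=34 S3=-1 blocked=[3]
Op 8: conn=39 S1=34 S2=17 S3=-1 blocked=[3]
Op 9: conn=27 S1=34 S2=5 S3=-1 blocked=[3]
Op 10: conn=20 S1=34 S2=5 S3=-8 blocked=[3]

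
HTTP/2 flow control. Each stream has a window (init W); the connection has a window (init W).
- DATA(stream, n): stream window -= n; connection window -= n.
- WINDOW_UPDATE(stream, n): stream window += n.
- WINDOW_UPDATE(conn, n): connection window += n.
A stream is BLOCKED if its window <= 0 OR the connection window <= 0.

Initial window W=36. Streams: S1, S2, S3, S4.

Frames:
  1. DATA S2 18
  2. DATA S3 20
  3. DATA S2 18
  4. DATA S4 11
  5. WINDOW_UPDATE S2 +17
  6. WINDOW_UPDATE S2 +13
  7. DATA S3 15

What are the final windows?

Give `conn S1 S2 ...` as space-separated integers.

Answer: -46 36 30 1 25

Derivation:
Op 1: conn=18 S1=36 S2=18 S3=36 S4=36 blocked=[]
Op 2: conn=-2 S1=36 S2=18 S3=16 S4=36 blocked=[1, 2, 3, 4]
Op 3: conn=-20 S1=36 S2=0 S3=16 S4=36 blocked=[1, 2, 3, 4]
Op 4: conn=-31 S1=36 S2=0 S3=16 S4=25 blocked=[1, 2, 3, 4]
Op 5: conn=-31 S1=36 S2=17 S3=16 S4=25 blocked=[1, 2, 3, 4]
Op 6: conn=-31 S1=36 S2=30 S3=16 S4=25 blocked=[1, 2, 3, 4]
Op 7: conn=-46 S1=36 S2=30 S3=1 S4=25 blocked=[1, 2, 3, 4]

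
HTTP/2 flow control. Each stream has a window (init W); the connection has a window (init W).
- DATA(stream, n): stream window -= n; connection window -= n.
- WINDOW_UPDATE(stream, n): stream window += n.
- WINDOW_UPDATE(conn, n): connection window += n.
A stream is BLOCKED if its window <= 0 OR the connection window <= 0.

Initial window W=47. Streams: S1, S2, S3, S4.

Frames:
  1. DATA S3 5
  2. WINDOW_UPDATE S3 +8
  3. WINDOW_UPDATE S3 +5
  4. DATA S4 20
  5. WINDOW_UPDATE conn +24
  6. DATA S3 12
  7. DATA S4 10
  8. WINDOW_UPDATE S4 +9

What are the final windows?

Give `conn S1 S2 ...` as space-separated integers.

Answer: 24 47 47 43 26

Derivation:
Op 1: conn=42 S1=47 S2=47 S3=42 S4=47 blocked=[]
Op 2: conn=42 S1=47 S2=47 S3=50 S4=47 blocked=[]
Op 3: conn=42 S1=47 S2=47 S3=55 S4=47 blocked=[]
Op 4: conn=22 S1=47 S2=47 S3=55 S4=27 blocked=[]
Op 5: conn=46 S1=47 S2=47 S3=55 S4=27 blocked=[]
Op 6: conn=34 S1=47 S2=47 S3=43 S4=27 blocked=[]
Op 7: conn=24 S1=47 S2=47 S3=43 S4=17 blocked=[]
Op 8: conn=24 S1=47 S2=47 S3=43 S4=26 blocked=[]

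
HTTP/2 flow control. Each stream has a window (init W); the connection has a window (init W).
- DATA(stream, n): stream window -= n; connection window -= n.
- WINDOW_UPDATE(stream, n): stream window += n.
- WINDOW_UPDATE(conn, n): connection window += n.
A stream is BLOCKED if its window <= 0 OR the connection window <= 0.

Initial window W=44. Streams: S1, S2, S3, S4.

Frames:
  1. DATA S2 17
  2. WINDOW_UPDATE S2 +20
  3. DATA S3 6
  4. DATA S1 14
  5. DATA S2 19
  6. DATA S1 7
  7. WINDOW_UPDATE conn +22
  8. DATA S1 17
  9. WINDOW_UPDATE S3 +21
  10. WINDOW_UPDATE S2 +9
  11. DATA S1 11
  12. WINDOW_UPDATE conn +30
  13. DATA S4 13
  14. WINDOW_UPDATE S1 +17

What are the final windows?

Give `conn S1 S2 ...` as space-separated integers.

Answer: -8 12 37 59 31

Derivation:
Op 1: conn=27 S1=44 S2=27 S3=44 S4=44 blocked=[]
Op 2: conn=27 S1=44 S2=47 S3=44 S4=44 blocked=[]
Op 3: conn=21 S1=44 S2=47 S3=38 S4=44 blocked=[]
Op 4: conn=7 S1=30 S2=47 S3=38 S4=44 blocked=[]
Op 5: conn=-12 S1=30 S2=28 S3=38 S4=44 blocked=[1, 2, 3, 4]
Op 6: conn=-19 S1=23 S2=28 S3=38 S4=44 blocked=[1, 2, 3, 4]
Op 7: conn=3 S1=23 S2=28 S3=38 S4=44 blocked=[]
Op 8: conn=-14 S1=6 S2=28 S3=38 S4=44 blocked=[1, 2, 3, 4]
Op 9: conn=-14 S1=6 S2=28 S3=59 S4=44 blocked=[1, 2, 3, 4]
Op 10: conn=-14 S1=6 S2=37 S3=59 S4=44 blocked=[1, 2, 3, 4]
Op 11: conn=-25 S1=-5 S2=37 S3=59 S4=44 blocked=[1, 2, 3, 4]
Op 12: conn=5 S1=-5 S2=37 S3=59 S4=44 blocked=[1]
Op 13: conn=-8 S1=-5 S2=37 S3=59 S4=31 blocked=[1, 2, 3, 4]
Op 14: conn=-8 S1=12 S2=37 S3=59 S4=31 blocked=[1, 2, 3, 4]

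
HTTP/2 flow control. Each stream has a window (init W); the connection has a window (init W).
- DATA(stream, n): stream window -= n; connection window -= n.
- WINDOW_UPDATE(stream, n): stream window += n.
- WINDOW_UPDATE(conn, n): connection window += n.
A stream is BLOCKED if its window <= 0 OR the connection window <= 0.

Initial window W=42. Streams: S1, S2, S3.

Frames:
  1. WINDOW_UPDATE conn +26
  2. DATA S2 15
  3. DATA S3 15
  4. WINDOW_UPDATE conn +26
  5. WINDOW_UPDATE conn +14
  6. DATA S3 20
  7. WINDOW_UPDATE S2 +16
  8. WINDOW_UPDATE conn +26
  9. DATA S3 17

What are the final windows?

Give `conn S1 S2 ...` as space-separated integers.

Op 1: conn=68 S1=42 S2=42 S3=42 blocked=[]
Op 2: conn=53 S1=42 S2=27 S3=42 blocked=[]
Op 3: conn=38 S1=42 S2=27 S3=27 blocked=[]
Op 4: conn=64 S1=42 S2=27 S3=27 blocked=[]
Op 5: conn=78 S1=42 S2=27 S3=27 blocked=[]
Op 6: conn=58 S1=42 S2=27 S3=7 blocked=[]
Op 7: conn=58 S1=42 S2=43 S3=7 blocked=[]
Op 8: conn=84 S1=42 S2=43 S3=7 blocked=[]
Op 9: conn=67 S1=42 S2=43 S3=-10 blocked=[3]

Answer: 67 42 43 -10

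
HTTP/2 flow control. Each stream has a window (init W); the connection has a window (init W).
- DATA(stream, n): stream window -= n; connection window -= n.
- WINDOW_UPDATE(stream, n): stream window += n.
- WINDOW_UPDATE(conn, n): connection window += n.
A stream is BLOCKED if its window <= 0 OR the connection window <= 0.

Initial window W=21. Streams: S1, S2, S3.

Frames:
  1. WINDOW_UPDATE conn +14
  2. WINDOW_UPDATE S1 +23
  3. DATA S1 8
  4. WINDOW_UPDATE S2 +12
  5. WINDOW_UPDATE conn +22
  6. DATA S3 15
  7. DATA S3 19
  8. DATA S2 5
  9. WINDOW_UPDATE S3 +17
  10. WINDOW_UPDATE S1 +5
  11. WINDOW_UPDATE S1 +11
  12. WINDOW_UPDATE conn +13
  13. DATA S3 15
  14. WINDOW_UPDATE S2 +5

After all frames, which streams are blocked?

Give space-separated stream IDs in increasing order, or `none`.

Op 1: conn=35 S1=21 S2=21 S3=21 blocked=[]
Op 2: conn=35 S1=44 S2=21 S3=21 blocked=[]
Op 3: conn=27 S1=36 S2=21 S3=21 blocked=[]
Op 4: conn=27 S1=36 S2=33 S3=21 blocked=[]
Op 5: conn=49 S1=36 S2=33 S3=21 blocked=[]
Op 6: conn=34 S1=36 S2=33 S3=6 blocked=[]
Op 7: conn=15 S1=36 S2=33 S3=-13 blocked=[3]
Op 8: conn=10 S1=36 S2=28 S3=-13 blocked=[3]
Op 9: conn=10 S1=36 S2=28 S3=4 blocked=[]
Op 10: conn=10 S1=41 S2=28 S3=4 blocked=[]
Op 11: conn=10 S1=52 S2=28 S3=4 blocked=[]
Op 12: conn=23 S1=52 S2=28 S3=4 blocked=[]
Op 13: conn=8 S1=52 S2=28 S3=-11 blocked=[3]
Op 14: conn=8 S1=52 S2=33 S3=-11 blocked=[3]

Answer: S3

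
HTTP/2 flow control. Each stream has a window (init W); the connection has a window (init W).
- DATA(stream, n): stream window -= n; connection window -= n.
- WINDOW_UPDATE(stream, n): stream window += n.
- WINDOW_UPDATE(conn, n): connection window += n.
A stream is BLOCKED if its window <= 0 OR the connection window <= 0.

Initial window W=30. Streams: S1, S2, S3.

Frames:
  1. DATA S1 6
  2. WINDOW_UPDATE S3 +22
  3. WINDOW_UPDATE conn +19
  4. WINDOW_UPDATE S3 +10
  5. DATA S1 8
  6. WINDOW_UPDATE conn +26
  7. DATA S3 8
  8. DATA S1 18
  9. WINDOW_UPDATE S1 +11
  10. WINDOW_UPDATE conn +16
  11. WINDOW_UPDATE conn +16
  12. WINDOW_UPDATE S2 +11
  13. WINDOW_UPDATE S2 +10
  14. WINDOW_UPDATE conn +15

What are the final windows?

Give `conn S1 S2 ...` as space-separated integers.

Op 1: conn=24 S1=24 S2=30 S3=30 blocked=[]
Op 2: conn=24 S1=24 S2=30 S3=52 blocked=[]
Op 3: conn=43 S1=24 S2=30 S3=52 blocked=[]
Op 4: conn=43 S1=24 S2=30 S3=62 blocked=[]
Op 5: conn=35 S1=16 S2=30 S3=62 blocked=[]
Op 6: conn=61 S1=16 S2=30 S3=62 blocked=[]
Op 7: conn=53 S1=16 S2=30 S3=54 blocked=[]
Op 8: conn=35 S1=-2 S2=30 S3=54 blocked=[1]
Op 9: conn=35 S1=9 S2=30 S3=54 blocked=[]
Op 10: conn=51 S1=9 S2=30 S3=54 blocked=[]
Op 11: conn=67 S1=9 S2=30 S3=54 blocked=[]
Op 12: conn=67 S1=9 S2=41 S3=54 blocked=[]
Op 13: conn=67 S1=9 S2=51 S3=54 blocked=[]
Op 14: conn=82 S1=9 S2=51 S3=54 blocked=[]

Answer: 82 9 51 54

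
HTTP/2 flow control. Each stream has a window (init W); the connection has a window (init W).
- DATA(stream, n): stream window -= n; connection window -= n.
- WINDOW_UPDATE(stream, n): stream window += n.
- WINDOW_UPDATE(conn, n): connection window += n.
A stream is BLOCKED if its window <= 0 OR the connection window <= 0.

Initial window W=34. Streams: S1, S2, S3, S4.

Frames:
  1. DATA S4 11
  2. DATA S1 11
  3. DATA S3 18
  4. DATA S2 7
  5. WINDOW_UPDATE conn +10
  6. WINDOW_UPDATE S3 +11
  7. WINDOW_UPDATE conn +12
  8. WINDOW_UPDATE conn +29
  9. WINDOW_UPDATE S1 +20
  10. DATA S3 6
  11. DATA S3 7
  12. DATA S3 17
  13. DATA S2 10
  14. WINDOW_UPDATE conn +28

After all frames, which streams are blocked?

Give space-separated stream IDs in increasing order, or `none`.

Answer: S3

Derivation:
Op 1: conn=23 S1=34 S2=34 S3=34 S4=23 blocked=[]
Op 2: conn=12 S1=23 S2=34 S3=34 S4=23 blocked=[]
Op 3: conn=-6 S1=23 S2=34 S3=16 S4=23 blocked=[1, 2, 3, 4]
Op 4: conn=-13 S1=23 S2=27 S3=16 S4=23 blocked=[1, 2, 3, 4]
Op 5: conn=-3 S1=23 S2=27 S3=16 S4=23 blocked=[1, 2, 3, 4]
Op 6: conn=-3 S1=23 S2=27 S3=27 S4=23 blocked=[1, 2, 3, 4]
Op 7: conn=9 S1=23 S2=27 S3=27 S4=23 blocked=[]
Op 8: conn=38 S1=23 S2=27 S3=27 S4=23 blocked=[]
Op 9: conn=38 S1=43 S2=27 S3=27 S4=23 blocked=[]
Op 10: conn=32 S1=43 S2=27 S3=21 S4=23 blocked=[]
Op 11: conn=25 S1=43 S2=27 S3=14 S4=23 blocked=[]
Op 12: conn=8 S1=43 S2=27 S3=-3 S4=23 blocked=[3]
Op 13: conn=-2 S1=43 S2=17 S3=-3 S4=23 blocked=[1, 2, 3, 4]
Op 14: conn=26 S1=43 S2=17 S3=-3 S4=23 blocked=[3]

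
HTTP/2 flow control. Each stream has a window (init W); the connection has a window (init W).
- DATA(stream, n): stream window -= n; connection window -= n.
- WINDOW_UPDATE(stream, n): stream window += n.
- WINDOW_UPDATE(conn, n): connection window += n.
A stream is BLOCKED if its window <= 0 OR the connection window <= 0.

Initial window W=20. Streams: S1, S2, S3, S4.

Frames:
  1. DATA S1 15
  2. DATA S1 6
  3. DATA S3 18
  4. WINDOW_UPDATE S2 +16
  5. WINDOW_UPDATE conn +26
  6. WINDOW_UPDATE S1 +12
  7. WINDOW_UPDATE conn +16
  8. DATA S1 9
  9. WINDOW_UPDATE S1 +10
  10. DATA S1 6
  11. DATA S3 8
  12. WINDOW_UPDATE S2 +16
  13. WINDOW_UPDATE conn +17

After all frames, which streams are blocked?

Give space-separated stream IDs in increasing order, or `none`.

Op 1: conn=5 S1=5 S2=20 S3=20 S4=20 blocked=[]
Op 2: conn=-1 S1=-1 S2=20 S3=20 S4=20 blocked=[1, 2, 3, 4]
Op 3: conn=-19 S1=-1 S2=20 S3=2 S4=20 blocked=[1, 2, 3, 4]
Op 4: conn=-19 S1=-1 S2=36 S3=2 S4=20 blocked=[1, 2, 3, 4]
Op 5: conn=7 S1=-1 S2=36 S3=2 S4=20 blocked=[1]
Op 6: conn=7 S1=11 S2=36 S3=2 S4=20 blocked=[]
Op 7: conn=23 S1=11 S2=36 S3=2 S4=20 blocked=[]
Op 8: conn=14 S1=2 S2=36 S3=2 S4=20 blocked=[]
Op 9: conn=14 S1=12 S2=36 S3=2 S4=20 blocked=[]
Op 10: conn=8 S1=6 S2=36 S3=2 S4=20 blocked=[]
Op 11: conn=0 S1=6 S2=36 S3=-6 S4=20 blocked=[1, 2, 3, 4]
Op 12: conn=0 S1=6 S2=52 S3=-6 S4=20 blocked=[1, 2, 3, 4]
Op 13: conn=17 S1=6 S2=52 S3=-6 S4=20 blocked=[3]

Answer: S3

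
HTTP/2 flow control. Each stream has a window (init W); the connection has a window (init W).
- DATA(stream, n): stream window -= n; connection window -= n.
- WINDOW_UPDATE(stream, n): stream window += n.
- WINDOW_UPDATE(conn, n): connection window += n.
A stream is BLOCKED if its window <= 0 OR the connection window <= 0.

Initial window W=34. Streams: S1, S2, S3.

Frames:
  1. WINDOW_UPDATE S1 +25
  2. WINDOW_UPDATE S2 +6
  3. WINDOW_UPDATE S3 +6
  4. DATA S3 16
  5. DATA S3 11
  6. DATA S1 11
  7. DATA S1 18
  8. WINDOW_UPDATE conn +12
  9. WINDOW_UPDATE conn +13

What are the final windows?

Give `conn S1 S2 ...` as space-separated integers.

Answer: 3 30 40 13

Derivation:
Op 1: conn=34 S1=59 S2=34 S3=34 blocked=[]
Op 2: conn=34 S1=59 S2=40 S3=34 blocked=[]
Op 3: conn=34 S1=59 S2=40 S3=40 blocked=[]
Op 4: conn=18 S1=59 S2=40 S3=24 blocked=[]
Op 5: conn=7 S1=59 S2=40 S3=13 blocked=[]
Op 6: conn=-4 S1=48 S2=40 S3=13 blocked=[1, 2, 3]
Op 7: conn=-22 S1=30 S2=40 S3=13 blocked=[1, 2, 3]
Op 8: conn=-10 S1=30 S2=40 S3=13 blocked=[1, 2, 3]
Op 9: conn=3 S1=30 S2=40 S3=13 blocked=[]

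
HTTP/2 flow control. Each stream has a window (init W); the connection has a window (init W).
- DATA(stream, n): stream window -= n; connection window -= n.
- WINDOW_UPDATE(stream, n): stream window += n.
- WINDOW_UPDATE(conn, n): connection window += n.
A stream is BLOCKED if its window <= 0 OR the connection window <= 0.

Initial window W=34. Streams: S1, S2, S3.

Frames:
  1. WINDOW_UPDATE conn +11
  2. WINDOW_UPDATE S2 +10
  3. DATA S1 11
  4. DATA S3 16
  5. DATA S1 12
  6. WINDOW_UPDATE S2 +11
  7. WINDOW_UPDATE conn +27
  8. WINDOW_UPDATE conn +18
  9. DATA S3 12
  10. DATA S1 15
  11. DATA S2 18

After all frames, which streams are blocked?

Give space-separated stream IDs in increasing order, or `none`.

Answer: S1

Derivation:
Op 1: conn=45 S1=34 S2=34 S3=34 blocked=[]
Op 2: conn=45 S1=34 S2=44 S3=34 blocked=[]
Op 3: conn=34 S1=23 S2=44 S3=34 blocked=[]
Op 4: conn=18 S1=23 S2=44 S3=18 blocked=[]
Op 5: conn=6 S1=11 S2=44 S3=18 blocked=[]
Op 6: conn=6 S1=11 S2=55 S3=18 blocked=[]
Op 7: conn=33 S1=11 S2=55 S3=18 blocked=[]
Op 8: conn=51 S1=11 S2=55 S3=18 blocked=[]
Op 9: conn=39 S1=11 S2=55 S3=6 blocked=[]
Op 10: conn=24 S1=-4 S2=55 S3=6 blocked=[1]
Op 11: conn=6 S1=-4 S2=37 S3=6 blocked=[1]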